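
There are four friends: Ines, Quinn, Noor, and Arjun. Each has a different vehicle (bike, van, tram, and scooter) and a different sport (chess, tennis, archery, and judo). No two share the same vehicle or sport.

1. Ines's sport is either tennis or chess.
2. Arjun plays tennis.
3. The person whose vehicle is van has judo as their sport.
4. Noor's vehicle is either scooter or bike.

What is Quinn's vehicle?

van

With clues 1–4, bike, scooter, and tram are impossible for Quinn's vehicle.
That leaves van.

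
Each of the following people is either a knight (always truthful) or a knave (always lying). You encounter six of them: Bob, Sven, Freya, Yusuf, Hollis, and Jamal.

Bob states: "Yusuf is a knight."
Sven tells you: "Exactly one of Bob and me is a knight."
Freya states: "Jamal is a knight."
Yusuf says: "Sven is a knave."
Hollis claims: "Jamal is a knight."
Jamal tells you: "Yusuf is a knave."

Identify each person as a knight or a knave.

Bob: knave, Sven: knight, Freya: knight, Yusuf: knave, Hollis: knight, Jamal: knight

Consider Bob. Suppose Bob is a knight.
Then whichever role Sven has, Sven's statement has the wrong truth value — contradiction.
So Bob is a knave.
Consider Sven. Suppose Sven is a knave.
Then no assignment of the remaining roles makes every statement match its speaker's type — contradiction.
So Sven is a knight.
With that fixed, Yusuf's statement is false, so Yusuf is a knave.
With that fixed, Jamal's statement is true, so Jamal is a knight.
With that fixed, Freya's statement is true, so Freya is a knight.
With that fixed, Hollis's statement is true, so Hollis is a knight.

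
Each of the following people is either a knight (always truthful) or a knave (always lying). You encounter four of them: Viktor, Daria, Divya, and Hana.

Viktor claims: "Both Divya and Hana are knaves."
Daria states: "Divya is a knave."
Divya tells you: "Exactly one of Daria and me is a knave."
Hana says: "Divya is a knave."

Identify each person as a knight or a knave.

Viktor: knave, Daria: knave, Divya: knight, Hana: knave

Consider Viktor. Suppose Viktor is a knight.
Then no assignment of the remaining roles makes every statement match its speaker's type — contradiction.
So Viktor is a knave.
Consider Daria. Suppose Daria is a knight.
Then whichever role Divya has, Divya's statement has the wrong truth value — contradiction.
So Daria is a knave.
Consider Divya. Suppose Divya is a knave.
Then Daria's statement comes out true, contradicting Daria being a knave.
So Divya is a knight.
With that fixed, Hana's statement is false, so Hana is a knave.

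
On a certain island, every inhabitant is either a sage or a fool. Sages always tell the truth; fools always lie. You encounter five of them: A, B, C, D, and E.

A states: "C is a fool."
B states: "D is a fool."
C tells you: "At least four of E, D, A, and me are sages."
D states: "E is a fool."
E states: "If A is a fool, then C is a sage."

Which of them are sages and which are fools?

A: sage, B: sage, C: fool, D: fool, E: sage

Consider A. Suppose A is a fool.
Then no assignment of the remaining roles makes every statement match its speaker's type — contradiction.
So A is a sage.
With that fixed, E's statement is true, so E is a sage.
With that fixed, D's statement is false, so D is a fool.
With that fixed, B's statement is true, so B is a sage.
With that fixed, C's statement is false, so C is a fool.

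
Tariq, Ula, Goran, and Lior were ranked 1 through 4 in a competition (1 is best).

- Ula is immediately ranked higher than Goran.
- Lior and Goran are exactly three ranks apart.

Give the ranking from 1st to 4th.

Lior, Tariq, Ula, Goran

From clue 1: Ula is in {1,2,3}.
From clues 1–2: Lior → rank 1, Tariq → rank 2, Ula → rank 3, Goran → rank 4.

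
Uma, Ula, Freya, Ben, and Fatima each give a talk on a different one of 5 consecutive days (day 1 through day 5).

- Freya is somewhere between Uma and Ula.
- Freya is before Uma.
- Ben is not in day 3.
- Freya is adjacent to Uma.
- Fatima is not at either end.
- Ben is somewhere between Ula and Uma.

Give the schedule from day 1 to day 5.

From clue 1: Freya is in {2,3,4}.
From clues 1–2: Uma is in {3,4,5}.
From clues 1–6: Ula → day 1, Ben → day 2, Fatima → day 3, Freya → day 4, Uma → day 5.

Ula, Ben, Fatima, Freya, Uma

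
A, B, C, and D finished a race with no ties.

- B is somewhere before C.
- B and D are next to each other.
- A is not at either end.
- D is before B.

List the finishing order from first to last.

D, B, A, C

From clue 1: B is in {1,2,3}.
From clues 1–2: C is in {3,4}.
From clues 1–3: A → place 3, C → place 4.
From clues 1–4: D → place 1, B → place 2.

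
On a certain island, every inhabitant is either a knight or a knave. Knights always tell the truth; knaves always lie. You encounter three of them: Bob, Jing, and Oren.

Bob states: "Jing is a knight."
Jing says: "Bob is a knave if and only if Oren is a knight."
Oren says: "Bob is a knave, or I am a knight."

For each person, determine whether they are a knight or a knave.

Consider Bob. Suppose Bob is a knave.
Then no assignment of the remaining roles makes every statement match its speaker's type — contradiction.
So Bob is a knight.
Consider Jing. Suppose Jing is a knave.
Then Bob's statement comes out false, contradicting Bob being a knight.
So Jing is a knight.
Consider Oren. Suppose Oren is a knight.
Then Jing's statement comes out false, contradicting Jing being a knight.
So Oren is a knave.

Bob: knight, Jing: knight, Oren: knave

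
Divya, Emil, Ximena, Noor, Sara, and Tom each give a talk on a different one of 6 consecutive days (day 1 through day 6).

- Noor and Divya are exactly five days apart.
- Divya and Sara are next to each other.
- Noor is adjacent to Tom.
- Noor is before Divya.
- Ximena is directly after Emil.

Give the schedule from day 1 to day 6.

From clue 1: Divya is in {1,6}.
From clues 1–4: Noor → day 1, Tom → day 2, Sara → day 5, Divya → day 6.
From clues 1–5: Emil → day 3, Ximena → day 4.

Noor, Tom, Emil, Ximena, Sara, Divya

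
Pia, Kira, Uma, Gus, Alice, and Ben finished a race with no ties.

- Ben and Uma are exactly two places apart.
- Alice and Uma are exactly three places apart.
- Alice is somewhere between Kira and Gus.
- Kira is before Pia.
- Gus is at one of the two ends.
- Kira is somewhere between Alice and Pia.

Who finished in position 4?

With clues 1–3, Uma is ruled out for place 4.
With clues 1–5, Gus is ruled out for place 4.
With clues 1–6, Alice, Ben, and Pia are ruled out for place 4.
So place 4 is Kira.

Kira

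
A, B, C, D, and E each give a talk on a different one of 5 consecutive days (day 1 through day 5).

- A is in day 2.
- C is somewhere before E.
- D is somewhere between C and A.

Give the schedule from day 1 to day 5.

B, A, D, C, E

From clue 1: A → day 2.
From clues 1–2: C is in {1,3,4}.
From clues 1–3: B → day 1, D → day 3, C → day 4, E → day 5.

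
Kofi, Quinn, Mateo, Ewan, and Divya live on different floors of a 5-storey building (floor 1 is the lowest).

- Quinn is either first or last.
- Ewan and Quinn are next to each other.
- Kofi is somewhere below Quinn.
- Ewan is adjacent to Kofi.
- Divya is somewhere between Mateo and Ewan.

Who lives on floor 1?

Mateo

With clues 1–2, Ewan is ruled out for floor 1.
With clues 1–3, Quinn is ruled out for floor 1.
With clues 1–4, Kofi is ruled out for floor 1.
With clues 1–5, Divya is ruled out for floor 1.
So floor 1 is Mateo.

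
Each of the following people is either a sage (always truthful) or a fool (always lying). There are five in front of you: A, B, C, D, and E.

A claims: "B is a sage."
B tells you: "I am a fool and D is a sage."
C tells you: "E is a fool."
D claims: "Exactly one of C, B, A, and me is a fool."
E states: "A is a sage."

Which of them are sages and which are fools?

Consider A. Suppose A is a sage.
Then no assignment of the remaining roles makes every statement match its speaker's type — contradiction.
So A is a fool.
With that fixed, E's statement is false, so E is a fool.
With that fixed, C's statement is true, so C is a sage.
Consider B. Suppose B is a sage.
Then A's statement comes out true, contradicting A being a fool.
So B is a fool.
With that fixed, D's statement is false, so D is a fool.

A: fool, B: fool, C: sage, D: fool, E: fool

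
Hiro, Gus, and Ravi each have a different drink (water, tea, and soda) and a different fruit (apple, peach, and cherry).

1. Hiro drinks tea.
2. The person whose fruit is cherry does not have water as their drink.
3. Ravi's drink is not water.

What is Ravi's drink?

Clue 1 rules out tea for Ravi's drink.
With clues 1–3, water is impossible for Ravi's drink.
That leaves soda.

soda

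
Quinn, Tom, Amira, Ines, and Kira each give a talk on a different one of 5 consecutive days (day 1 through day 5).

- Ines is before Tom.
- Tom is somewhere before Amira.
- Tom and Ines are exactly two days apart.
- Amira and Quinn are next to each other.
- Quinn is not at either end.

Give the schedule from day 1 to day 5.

From clue 1: Tom is in {2,3,4,5}.
From clues 1–2: Tom is in {2,3,4}.
From clues 1–3: Tom is in {3,4}.
From clues 1–4: Ines → day 1, Kira → day 2, Tom → day 3.
From clues 1–5: Quinn → day 4, Amira → day 5.

Ines, Kira, Tom, Quinn, Amira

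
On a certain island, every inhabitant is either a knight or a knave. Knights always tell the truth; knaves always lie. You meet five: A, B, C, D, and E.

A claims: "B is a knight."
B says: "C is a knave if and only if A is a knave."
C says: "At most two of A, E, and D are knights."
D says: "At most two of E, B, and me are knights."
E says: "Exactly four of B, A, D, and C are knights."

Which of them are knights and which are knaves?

Consider A. Suppose A is a knight.
Then no assignment of the remaining roles makes every statement match its speaker's type — contradiction.
So A is a knave.
With that fixed, C's statement is true, so C is a knight.
With that fixed, E's statement is false, so E is a knave.
With that fixed, B's statement is false, so B is a knave.
With that fixed, D's statement is true, so D is a knight.

A: knave, B: knave, C: knight, D: knight, E: knave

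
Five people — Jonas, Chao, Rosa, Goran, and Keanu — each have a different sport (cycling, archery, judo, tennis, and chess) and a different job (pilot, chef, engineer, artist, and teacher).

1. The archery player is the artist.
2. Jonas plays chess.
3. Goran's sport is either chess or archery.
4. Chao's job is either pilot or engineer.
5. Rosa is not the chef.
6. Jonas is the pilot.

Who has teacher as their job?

With clues 1–3, Goran is impossible for the one with job teacher.
With clues 1–4, Chao is impossible for the one with job teacher.
With clues 1–6, Jonas and Keanu are impossible for the one with job teacher.
That leaves Rosa.

Rosa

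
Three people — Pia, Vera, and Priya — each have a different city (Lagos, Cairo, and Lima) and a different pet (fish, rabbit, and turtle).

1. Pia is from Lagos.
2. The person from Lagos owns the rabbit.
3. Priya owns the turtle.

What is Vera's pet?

fish

With clues 1–2, rabbit is impossible for Vera's pet.
With clues 1–3, turtle is impossible for Vera's pet.
That leaves fish.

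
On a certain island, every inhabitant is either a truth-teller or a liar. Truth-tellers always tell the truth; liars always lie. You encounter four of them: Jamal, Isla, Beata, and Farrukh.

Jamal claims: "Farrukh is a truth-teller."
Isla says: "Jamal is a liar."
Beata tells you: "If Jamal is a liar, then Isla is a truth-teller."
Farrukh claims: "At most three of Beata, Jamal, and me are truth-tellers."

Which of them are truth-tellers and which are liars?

Regardless of anyone's role, Farrukh's statement is true, so Farrukh is a truth-teller.
With that fixed, Jamal's statement is true, so Jamal is a truth-teller.
With that fixed, Isla's statement is false, so Isla is a liar.
With that fixed, Beata's statement is true, so Beata is a truth-teller.

Jamal: truth-teller, Isla: liar, Beata: truth-teller, Farrukh: truth-teller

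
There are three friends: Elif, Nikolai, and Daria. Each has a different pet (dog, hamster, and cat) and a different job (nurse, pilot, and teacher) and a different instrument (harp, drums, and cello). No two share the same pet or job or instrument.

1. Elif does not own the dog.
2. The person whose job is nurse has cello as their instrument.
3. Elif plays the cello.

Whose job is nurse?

Elif

With clues 1–3, Daria and Nikolai are impossible for the one with job nurse.
That leaves Elif.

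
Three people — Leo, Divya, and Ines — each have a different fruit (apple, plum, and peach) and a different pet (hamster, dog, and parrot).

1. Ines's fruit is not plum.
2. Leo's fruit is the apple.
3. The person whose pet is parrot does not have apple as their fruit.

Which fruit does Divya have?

With clues 1–2, apple and peach are impossible for Divya's fruit.
That leaves plum.

plum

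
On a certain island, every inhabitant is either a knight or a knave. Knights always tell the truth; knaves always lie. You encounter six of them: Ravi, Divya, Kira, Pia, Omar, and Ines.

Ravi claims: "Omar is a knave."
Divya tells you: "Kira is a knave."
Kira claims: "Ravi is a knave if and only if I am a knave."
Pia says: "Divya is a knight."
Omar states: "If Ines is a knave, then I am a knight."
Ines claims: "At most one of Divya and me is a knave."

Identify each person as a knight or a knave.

Ravi: knight, Divya: knave, Kira: knight, Pia: knave, Omar: knave, Ines: knave

Consider Ravi. Suppose Ravi is a knave.
Then whichever role Kira has, Kira's statement has the wrong truth value — contradiction.
So Ravi is a knight.
Consider Divya. Suppose Divya is a knight.
Then no assignment of the remaining roles makes every statement match its speaker's type — contradiction.
So Divya is a knave.
With that fixed, Pia's statement is false, so Pia is a knave.
Consider Kira. Suppose Kira is a knave.
Then Divya's statement comes out true, contradicting Divya being a knave.
So Kira is a knight.
Consider Omar. Suppose Omar is a knight.
Then Ravi's statement comes out false, contradicting Ravi being a knight.
So Omar is a knave.
Consider Ines. Suppose Ines is a knight.
Then Omar's statement comes out true, contradicting Omar being a knave.
So Ines is a knave.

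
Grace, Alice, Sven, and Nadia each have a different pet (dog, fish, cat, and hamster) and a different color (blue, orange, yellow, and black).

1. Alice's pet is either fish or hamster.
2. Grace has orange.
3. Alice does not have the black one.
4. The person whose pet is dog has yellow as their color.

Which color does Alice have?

With clues 1–2, orange is impossible for Alice's color.
With clues 1–3, black is impossible for Alice's color.
With clues 1–4, yellow is impossible for Alice's color.
That leaves blue.

blue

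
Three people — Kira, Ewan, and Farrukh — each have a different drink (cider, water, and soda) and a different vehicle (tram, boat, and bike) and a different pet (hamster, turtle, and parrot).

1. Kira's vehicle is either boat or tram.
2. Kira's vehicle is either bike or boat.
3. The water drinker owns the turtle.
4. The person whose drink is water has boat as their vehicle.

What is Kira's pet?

turtle

With clues 1–4, hamster and parrot are impossible for Kira's pet.
That leaves turtle.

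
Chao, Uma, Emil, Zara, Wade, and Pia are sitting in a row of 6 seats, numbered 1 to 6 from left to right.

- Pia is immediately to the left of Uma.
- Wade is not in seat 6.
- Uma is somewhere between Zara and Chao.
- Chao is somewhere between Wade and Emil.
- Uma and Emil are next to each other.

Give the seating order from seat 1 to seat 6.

Wade, Chao, Pia, Uma, Emil, Zara

From clue 1: Uma is in {2,3,4,5,6}.
From clues 1–3: Uma is in {3,4,5}.
From clues 1–4: Chao is in {2,5}.
From clues 1–5: Wade → seat 1, Chao → seat 2, Pia → seat 3, Uma → seat 4, Emil → seat 5, Zara → seat 6.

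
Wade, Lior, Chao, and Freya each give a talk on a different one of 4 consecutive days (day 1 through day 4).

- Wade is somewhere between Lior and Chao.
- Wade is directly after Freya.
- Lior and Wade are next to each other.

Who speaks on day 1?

Chao

With clue 1, Wade is ruled out for day 1.
With clues 1–2, Freya is ruled out for day 1.
With clues 1–3, Lior is ruled out for day 1.
So day 1 is Chao.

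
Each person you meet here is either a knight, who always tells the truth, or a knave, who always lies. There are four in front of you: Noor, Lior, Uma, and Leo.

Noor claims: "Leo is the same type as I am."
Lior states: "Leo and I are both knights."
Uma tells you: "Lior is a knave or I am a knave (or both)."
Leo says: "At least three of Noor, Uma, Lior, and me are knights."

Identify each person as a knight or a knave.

Noor: knight, Lior: knave, Uma: knight, Leo: knight

Consider Noor. Suppose Noor is a knave.
Then no assignment of the remaining roles makes every statement match its speaker's type — contradiction.
So Noor is a knight.
Consider Lior. Suppose Lior is a knight.
Then whichever role Uma has, Uma's statement has the wrong truth value — contradiction.
So Lior is a knave.
With that fixed, Uma's statement is true, so Uma is a knight.
Consider Leo. Suppose Leo is a knave.
Then Noor's statement comes out false, contradicting Noor being a knight.
So Leo is a knight.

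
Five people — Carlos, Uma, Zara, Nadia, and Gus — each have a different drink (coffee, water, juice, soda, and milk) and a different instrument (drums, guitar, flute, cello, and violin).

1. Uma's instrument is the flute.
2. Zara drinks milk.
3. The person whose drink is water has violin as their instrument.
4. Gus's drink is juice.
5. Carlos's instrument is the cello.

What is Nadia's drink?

With clues 1–2, milk is impossible for Nadia's drink.
With clues 1–4, juice is impossible for Nadia's drink.
With clues 1–5, coffee and soda are impossible for Nadia's drink.
That leaves water.

water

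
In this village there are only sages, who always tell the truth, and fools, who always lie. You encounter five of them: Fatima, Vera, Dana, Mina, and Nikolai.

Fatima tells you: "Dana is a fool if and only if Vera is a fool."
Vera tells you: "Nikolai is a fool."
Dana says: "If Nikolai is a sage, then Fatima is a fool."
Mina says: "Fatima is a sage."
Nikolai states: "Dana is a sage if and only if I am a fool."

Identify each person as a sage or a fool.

Consider Fatima. Suppose Fatima is a fool.
Then no assignment of the remaining roles makes every statement match its speaker's type — contradiction.
So Fatima is a sage.
With that fixed, Mina's statement is true, so Mina is a sage.
Consider Vera. Suppose Vera is a sage.
Then no assignment of the remaining roles makes every statement match its speaker's type — contradiction.
So Vera is a fool.
Consider Dana. Suppose Dana is a sage.
Then Fatima's statement comes out false, contradicting Fatima being a sage.
So Dana is a fool.
Consider Nikolai. Suppose Nikolai is a fool.
Then Vera's statement comes out true, contradicting Vera being a fool.
So Nikolai is a sage.

Fatima: sage, Vera: fool, Dana: fool, Mina: sage, Nikolai: sage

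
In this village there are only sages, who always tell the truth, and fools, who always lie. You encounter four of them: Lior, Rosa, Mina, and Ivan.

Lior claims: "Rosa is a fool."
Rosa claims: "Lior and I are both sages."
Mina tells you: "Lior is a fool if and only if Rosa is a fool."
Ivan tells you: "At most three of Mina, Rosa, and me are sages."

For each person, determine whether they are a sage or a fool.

Lior: sage, Rosa: fool, Mina: fool, Ivan: sage

Regardless of anyone's role, Ivan's statement is true, so Ivan is a sage.
Consider Lior. Suppose Lior is a fool.
Then no assignment of the remaining roles makes every statement match its speaker's type — contradiction.
So Lior is a sage.
Consider Rosa. Suppose Rosa is a sage.
Then Lior's statement comes out false, contradicting Lior being a sage.
So Rosa is a fool.
With that fixed, Mina's statement is false, so Mina is a fool.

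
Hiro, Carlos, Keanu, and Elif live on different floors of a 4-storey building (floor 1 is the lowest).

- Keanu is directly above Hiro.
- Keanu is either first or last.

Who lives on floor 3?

Hiro

With clues 1–2, Carlos, Elif, and Keanu are ruled out for floor 3.
So floor 3 is Hiro.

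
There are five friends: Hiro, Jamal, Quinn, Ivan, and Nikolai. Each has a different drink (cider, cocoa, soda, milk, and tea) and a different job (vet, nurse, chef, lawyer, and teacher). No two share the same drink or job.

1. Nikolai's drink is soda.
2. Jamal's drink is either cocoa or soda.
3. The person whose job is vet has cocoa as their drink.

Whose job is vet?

Jamal

With clues 1–3, Hiro, Ivan, Nikolai, and Quinn are impossible for the one with job vet.
That leaves Jamal.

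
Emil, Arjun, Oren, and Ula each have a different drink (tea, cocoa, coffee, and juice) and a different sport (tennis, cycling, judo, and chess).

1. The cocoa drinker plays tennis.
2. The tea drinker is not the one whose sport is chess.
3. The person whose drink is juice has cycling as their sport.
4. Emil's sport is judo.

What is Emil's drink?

tea

With clues 1–4, cocoa, coffee, and juice are impossible for Emil's drink.
That leaves tea.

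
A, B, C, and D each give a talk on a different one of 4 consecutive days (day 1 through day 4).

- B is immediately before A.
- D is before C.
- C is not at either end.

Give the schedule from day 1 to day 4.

From clue 1: A is in {2,3,4}.
From clues 1–2: C is in {2,4}.
From clues 1–3: D → day 1, C → day 2, B → day 3, A → day 4.

D, C, B, A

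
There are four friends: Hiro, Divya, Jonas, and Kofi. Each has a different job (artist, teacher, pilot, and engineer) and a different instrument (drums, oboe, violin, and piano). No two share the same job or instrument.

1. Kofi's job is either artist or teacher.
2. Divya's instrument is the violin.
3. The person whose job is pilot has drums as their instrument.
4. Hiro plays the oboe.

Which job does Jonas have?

pilot

With clues 1–4, artist, engineer, and teacher are impossible for Jonas's job.
That leaves pilot.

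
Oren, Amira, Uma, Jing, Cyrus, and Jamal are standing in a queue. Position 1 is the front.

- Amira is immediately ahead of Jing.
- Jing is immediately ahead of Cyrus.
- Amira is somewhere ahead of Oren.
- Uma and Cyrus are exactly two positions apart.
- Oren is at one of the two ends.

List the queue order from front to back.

Amira, Jing, Cyrus, Jamal, Uma, Oren

From clue 1: Amira is in {1,2,3,4,5}.
From clues 1–2: Amira is in {1,2,3,4}.
From clues 1–3: Oren is in {4,5,6}.
From clues 1–4: Amira is in {1,2}.
From clues 1–5: Amira → position 1, Jing → position 2, Cyrus → position 3, Jamal → position 4, Uma → position 5, Oren → position 6.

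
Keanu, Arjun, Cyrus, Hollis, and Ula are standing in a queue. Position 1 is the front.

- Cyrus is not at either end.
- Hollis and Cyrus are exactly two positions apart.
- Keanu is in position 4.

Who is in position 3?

Cyrus

With clues 1–2, Hollis is ruled out for position 3.
With clues 1–3, Arjun, Keanu, and Ula are ruled out for position 3.
So position 3 is Cyrus.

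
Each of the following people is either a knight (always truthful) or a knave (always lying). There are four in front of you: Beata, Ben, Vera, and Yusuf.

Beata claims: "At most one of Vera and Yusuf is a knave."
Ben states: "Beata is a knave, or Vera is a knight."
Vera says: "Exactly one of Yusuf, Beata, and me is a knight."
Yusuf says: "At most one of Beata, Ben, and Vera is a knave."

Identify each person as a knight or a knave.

Beata: knave, Ben: knight, Vera: knave, Yusuf: knave

Consider Beata. Suppose Beata is a knight.
Then no assignment of the remaining roles makes every statement match its speaker's type — contradiction.
So Beata is a knave.
With that fixed, Ben's statement is true, so Ben is a knight.
Consider Vera. Suppose Vera is a knight.
Then Beata's statement comes out true, contradicting Beata being a knave.
So Vera is a knave.
With that fixed, Yusuf's statement is false, so Yusuf is a knave.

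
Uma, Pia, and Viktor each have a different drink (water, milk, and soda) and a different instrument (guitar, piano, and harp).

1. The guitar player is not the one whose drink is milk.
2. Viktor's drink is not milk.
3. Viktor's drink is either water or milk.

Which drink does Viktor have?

With clues 1–2, milk is impossible for Viktor's drink.
With clues 1–3, soda is impossible for Viktor's drink.
That leaves water.

water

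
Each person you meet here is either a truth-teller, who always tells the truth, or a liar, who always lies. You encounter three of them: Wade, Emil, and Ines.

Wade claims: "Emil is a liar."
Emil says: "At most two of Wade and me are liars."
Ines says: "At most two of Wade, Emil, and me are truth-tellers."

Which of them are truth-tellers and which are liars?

Regardless of anyone's role, Emil's statement is true, so Emil is a truth-teller.
With that fixed, Wade's statement is false, so Wade is a liar.
With that fixed, Ines's statement is true, so Ines is a truth-teller.

Wade: liar, Emil: truth-teller, Ines: truth-teller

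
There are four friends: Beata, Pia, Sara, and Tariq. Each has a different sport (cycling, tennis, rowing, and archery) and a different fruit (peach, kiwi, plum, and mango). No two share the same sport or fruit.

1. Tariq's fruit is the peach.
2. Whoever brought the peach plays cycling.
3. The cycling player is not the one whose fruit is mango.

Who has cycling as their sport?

Tariq

With clues 1–2, Beata, Pia, and Sara are impossible for the one with sport cycling.
That leaves Tariq.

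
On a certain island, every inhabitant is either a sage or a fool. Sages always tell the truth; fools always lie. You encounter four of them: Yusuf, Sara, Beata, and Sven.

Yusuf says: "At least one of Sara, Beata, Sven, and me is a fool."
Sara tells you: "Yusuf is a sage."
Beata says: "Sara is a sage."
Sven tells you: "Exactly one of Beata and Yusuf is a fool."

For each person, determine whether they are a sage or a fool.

Consider Yusuf. Suppose Yusuf is a fool.
Then Yusuf's own statement would have to be false, but it can't be — contradiction.
So Yusuf is a sage.
With that fixed, Sara's statement is true, so Sara is a sage.
With that fixed, Beata's statement is true, so Beata is a sage.
With that fixed, Sven's statement is false, so Sven is a fool.

Yusuf: sage, Sara: sage, Beata: sage, Sven: fool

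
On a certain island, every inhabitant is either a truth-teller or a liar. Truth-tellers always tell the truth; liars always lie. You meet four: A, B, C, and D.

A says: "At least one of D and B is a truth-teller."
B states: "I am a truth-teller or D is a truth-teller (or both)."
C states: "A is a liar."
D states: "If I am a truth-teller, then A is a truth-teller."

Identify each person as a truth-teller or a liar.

A: truth-teller, B: truth-teller, C: liar, D: truth-teller

Consider A. Suppose A is a liar.
Then whichever role D has, D's statement has the wrong truth value — contradiction.
So A is a truth-teller.
With that fixed, C's statement is false, so C is a liar.
With that fixed, D's statement is true, so D is a truth-teller.
With that fixed, B's statement is true, so B is a truth-teller.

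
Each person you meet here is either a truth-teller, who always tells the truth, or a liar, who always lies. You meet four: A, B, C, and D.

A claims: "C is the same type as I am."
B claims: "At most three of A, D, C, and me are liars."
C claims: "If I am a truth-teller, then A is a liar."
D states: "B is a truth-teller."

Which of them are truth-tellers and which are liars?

A: liar, B: truth-teller, C: truth-teller, D: truth-teller

Consider A. Suppose A is a truth-teller.
Then whichever role C has, C's statement has the wrong truth value — contradiction.
So A is a liar.
With that fixed, C's statement is true, so C is a truth-teller.
With that fixed, B's statement is true, so B is a truth-teller.
With that fixed, D's statement is true, so D is a truth-teller.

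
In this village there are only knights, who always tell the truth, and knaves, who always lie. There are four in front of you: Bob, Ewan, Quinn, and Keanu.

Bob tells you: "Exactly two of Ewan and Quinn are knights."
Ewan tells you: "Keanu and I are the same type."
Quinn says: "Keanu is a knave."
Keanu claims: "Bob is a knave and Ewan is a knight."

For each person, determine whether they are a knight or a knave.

Consider Bob. Suppose Bob is a knight.
Then no assignment of the remaining roles makes every statement match its speaker's type — contradiction.
So Bob is a knave.
Consider Ewan. Suppose Ewan is a knave.
Then no assignment of the remaining roles makes every statement match its speaker's type — contradiction.
So Ewan is a knight.
With that fixed, Keanu's statement is true, so Keanu is a knight.
With that fixed, Quinn's statement is false, so Quinn is a knave.

Bob: knave, Ewan: knight, Quinn: knave, Keanu: knight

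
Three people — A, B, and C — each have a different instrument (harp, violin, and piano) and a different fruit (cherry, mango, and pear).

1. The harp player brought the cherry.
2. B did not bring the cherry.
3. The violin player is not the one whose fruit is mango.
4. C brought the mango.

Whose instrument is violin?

With clues 1–4, A and C are impossible for the one with instrument violin.
That leaves B.

B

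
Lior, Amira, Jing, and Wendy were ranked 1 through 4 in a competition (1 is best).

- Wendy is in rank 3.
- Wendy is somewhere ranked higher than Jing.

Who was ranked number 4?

Jing

With clue 1, Wendy is ruled out for rank 4.
With clues 1–2, Amira and Lior are ruled out for rank 4.
So rank 4 is Jing.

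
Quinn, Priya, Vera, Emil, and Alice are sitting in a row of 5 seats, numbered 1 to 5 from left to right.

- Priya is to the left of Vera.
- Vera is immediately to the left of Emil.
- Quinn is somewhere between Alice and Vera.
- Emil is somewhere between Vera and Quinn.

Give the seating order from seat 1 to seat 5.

From clue 1: Priya is in {1,2,3,4}.
From clues 1–2: Priya is in {1,2,3}.
From clues 1–3: Vera is in {2,4}.
From clues 1–4: Priya → seat 1, Vera → seat 2, Emil → seat 3, Quinn → seat 4, Alice → seat 5.

Priya, Vera, Emil, Quinn, Alice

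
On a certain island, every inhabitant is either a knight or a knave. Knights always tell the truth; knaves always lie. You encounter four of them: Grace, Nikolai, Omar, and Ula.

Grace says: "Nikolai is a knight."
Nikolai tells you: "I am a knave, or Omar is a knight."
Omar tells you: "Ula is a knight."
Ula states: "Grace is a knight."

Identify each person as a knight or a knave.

Grace: knight, Nikolai: knight, Omar: knight, Ula: knight

Consider Grace. Suppose Grace is a knave.
Then no assignment of the remaining roles makes every statement match its speaker's type — contradiction.
So Grace is a knight.
With that fixed, Ula's statement is true, so Ula is a knight.
With that fixed, Omar's statement is true, so Omar is a knight.
With that fixed, Nikolai's statement is true, so Nikolai is a knight.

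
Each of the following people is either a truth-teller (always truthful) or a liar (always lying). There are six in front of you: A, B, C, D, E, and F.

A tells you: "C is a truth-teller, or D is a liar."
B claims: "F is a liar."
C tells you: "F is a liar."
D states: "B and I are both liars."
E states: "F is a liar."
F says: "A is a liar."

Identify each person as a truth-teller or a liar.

A: truth-teller, B: truth-teller, C: truth-teller, D: liar, E: truth-teller, F: liar

Consider A. Suppose A is a liar.
Then no assignment of the remaining roles makes every statement match its speaker's type — contradiction.
So A is a truth-teller.
With that fixed, F's statement is false, so F is a liar.
With that fixed, B's statement is true, so B is a truth-teller.
With that fixed, C's statement is true, so C is a truth-teller.
With that fixed, D's statement is false, so D is a liar.
With that fixed, E's statement is true, so E is a truth-teller.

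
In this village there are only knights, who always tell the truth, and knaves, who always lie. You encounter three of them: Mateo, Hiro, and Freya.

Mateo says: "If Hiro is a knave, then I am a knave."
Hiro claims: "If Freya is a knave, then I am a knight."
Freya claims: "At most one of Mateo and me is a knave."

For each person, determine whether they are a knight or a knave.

Mateo: knight, Hiro: knight, Freya: knight

Consider Mateo. Suppose Mateo is a knave.
Then Mateo's own statement would have to be false, but it can't be — contradiction.
So Mateo is a knight.
With that fixed, Freya's statement is true, so Freya is a knight.
With that fixed, Hiro's statement is true, so Hiro is a knight.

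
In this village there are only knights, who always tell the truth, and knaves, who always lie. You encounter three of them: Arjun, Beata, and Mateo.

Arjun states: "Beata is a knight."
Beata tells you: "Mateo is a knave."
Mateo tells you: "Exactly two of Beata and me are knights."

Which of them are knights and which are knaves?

Consider Arjun. Suppose Arjun is a knave.
Then no assignment of the remaining roles makes every statement match its speaker's type — contradiction.
So Arjun is a knight.
Consider Beata. Suppose Beata is a knave.
Then Arjun's statement comes out false, contradicting Arjun being a knight.
So Beata is a knight.
Consider Mateo. Suppose Mateo is a knight.
Then Beata's statement comes out false, contradicting Beata being a knight.
So Mateo is a knave.

Arjun: knight, Beata: knight, Mateo: knave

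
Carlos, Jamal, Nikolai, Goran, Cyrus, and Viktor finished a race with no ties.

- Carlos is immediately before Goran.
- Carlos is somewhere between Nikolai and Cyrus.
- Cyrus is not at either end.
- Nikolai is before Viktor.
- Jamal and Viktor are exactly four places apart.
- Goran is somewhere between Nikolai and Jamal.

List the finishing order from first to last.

Nikolai, Viktor, Carlos, Goran, Cyrus, Jamal

From clue 1: Carlos is in {1,2,3,4,5}.
From clues 1–2: Carlos is in {2,3,4}.
From clues 1–4: Carlos is in {2,3}.
From clues 1–5: Nikolai → place 1, Carlos → place 3, Goran → place 4, Cyrus → place 5.
From clues 1–6: Viktor → place 2, Jamal → place 6.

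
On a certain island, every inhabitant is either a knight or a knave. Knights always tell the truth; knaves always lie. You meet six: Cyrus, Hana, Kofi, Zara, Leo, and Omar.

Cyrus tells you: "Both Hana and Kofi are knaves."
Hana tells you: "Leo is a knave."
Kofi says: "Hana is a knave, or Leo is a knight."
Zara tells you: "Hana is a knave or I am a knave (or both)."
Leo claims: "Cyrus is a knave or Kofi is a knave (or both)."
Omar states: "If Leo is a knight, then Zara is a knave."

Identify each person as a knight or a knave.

Cyrus: knave, Hana: knave, Kofi: knight, Zara: knight, Leo: knight, Omar: knave

Consider Cyrus. Suppose Cyrus is a knight.
Then no assignment of the remaining roles makes every statement match its speaker's type — contradiction.
So Cyrus is a knave.
With that fixed, Leo's statement is true, so Leo is a knight.
With that fixed, Hana's statement is false, so Hana is a knave.
With that fixed, Kofi's statement is true, so Kofi is a knight.
With that fixed, Zara's statement is true, so Zara is a knight.
With that fixed, Omar's statement is false, so Omar is a knave.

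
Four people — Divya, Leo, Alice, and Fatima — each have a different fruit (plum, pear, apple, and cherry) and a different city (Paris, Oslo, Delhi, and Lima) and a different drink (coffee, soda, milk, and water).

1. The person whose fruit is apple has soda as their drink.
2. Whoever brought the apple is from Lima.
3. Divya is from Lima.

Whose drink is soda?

With clues 1–3, Alice, Fatima, and Leo are impossible for the one with drink soda.
That leaves Divya.

Divya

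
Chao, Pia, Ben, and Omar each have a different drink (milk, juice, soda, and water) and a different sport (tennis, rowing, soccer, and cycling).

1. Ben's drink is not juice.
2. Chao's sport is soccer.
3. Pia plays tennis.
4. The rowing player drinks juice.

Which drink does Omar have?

With clues 1–4, milk, soda, and water are impossible for Omar's drink.
That leaves juice.

juice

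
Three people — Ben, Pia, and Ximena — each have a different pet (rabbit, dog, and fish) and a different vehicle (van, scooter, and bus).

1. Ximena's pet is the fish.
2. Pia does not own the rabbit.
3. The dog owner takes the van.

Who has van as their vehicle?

Pia

With clues 1–3, Ben and Ximena are impossible for the one with vehicle van.
That leaves Pia.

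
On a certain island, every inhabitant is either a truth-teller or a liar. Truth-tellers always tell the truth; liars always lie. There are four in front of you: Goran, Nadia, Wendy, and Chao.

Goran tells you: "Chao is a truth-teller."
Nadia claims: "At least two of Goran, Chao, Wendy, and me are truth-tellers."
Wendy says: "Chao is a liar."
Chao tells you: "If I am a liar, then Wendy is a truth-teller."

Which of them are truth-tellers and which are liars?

Goran: truth-teller, Nadia: truth-teller, Wendy: liar, Chao: truth-teller

Consider Goran. Suppose Goran is a liar.
Then no assignment of the remaining roles makes every statement match its speaker's type — contradiction.
So Goran is a truth-teller.
Consider Nadia. Suppose Nadia is a liar.
Then no assignment of the remaining roles makes every statement match its speaker's type — contradiction.
So Nadia is a truth-teller.
Consider Wendy. Suppose Wendy is a truth-teller.
Then no assignment of the remaining roles makes every statement match its speaker's type — contradiction.
So Wendy is a liar.
Consider Chao. Suppose Chao is a liar.
Then Goran's statement comes out false, contradicting Goran being a truth-teller.
So Chao is a truth-teller.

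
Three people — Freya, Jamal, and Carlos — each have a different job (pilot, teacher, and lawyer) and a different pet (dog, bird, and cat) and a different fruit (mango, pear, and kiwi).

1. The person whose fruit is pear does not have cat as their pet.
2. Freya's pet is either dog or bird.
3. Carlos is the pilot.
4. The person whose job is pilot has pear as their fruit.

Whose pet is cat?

With clues 1–2, Freya is impossible for the one with pet cat.
With clues 1–4, Carlos is impossible for the one with pet cat.
That leaves Jamal.

Jamal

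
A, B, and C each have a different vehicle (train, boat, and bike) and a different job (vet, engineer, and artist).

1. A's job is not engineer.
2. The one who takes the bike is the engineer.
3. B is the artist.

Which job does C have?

With clues 1–3, artist and vet are impossible for C's job.
That leaves engineer.

engineer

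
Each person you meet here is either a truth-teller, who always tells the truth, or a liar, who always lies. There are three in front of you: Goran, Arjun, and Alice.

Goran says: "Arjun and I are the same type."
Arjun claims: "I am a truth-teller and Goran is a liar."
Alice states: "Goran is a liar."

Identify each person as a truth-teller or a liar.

Consider Goran. Suppose Goran is a truth-teller.
Then no assignment of the remaining roles makes every statement match its speaker's type — contradiction.
So Goran is a liar.
With that fixed, Alice's statement is true, so Alice is a truth-teller.
Consider Arjun. Suppose Arjun is a liar.
Then Goran's statement comes out true, contradicting Goran being a liar.
So Arjun is a truth-teller.

Goran: liar, Arjun: truth-teller, Alice: truth-teller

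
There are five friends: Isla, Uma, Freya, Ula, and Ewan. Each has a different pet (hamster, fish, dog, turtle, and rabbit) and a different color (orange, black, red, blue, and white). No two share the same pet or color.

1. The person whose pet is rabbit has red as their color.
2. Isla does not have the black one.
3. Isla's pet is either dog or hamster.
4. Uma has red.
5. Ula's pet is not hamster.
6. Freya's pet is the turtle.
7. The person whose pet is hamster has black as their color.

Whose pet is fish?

With clues 1–3, Isla is impossible for the one with pet fish.
With clues 1–4, Uma is impossible for the one with pet fish.
With clues 1–6, Freya is impossible for the one with pet fish.
With clues 1–7, Ewan is impossible for the one with pet fish.
That leaves Ula.

Ula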